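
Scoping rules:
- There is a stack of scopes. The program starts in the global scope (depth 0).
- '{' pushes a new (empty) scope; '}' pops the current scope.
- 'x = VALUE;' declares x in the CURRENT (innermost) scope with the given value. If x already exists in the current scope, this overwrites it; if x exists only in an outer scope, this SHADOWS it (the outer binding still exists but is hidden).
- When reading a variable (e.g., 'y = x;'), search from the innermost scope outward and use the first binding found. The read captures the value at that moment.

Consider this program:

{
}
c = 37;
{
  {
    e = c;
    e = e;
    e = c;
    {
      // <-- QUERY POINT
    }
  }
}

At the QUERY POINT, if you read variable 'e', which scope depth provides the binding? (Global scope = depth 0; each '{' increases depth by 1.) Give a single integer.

Step 1: enter scope (depth=1)
Step 2: exit scope (depth=0)
Step 3: declare c=37 at depth 0
Step 4: enter scope (depth=1)
Step 5: enter scope (depth=2)
Step 6: declare e=(read c)=37 at depth 2
Step 7: declare e=(read e)=37 at depth 2
Step 8: declare e=(read c)=37 at depth 2
Step 9: enter scope (depth=3)
Visible at query point: c=37 e=37

Answer: 2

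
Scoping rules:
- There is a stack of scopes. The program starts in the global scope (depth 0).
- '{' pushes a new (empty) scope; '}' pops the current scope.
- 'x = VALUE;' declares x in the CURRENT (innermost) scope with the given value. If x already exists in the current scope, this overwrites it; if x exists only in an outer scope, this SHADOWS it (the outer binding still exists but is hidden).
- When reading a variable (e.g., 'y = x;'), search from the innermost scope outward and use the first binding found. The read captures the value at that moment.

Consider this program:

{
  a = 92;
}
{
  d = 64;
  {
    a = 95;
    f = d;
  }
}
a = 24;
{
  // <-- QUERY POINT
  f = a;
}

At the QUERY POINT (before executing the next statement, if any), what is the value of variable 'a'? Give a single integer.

Answer: 24

Derivation:
Step 1: enter scope (depth=1)
Step 2: declare a=92 at depth 1
Step 3: exit scope (depth=0)
Step 4: enter scope (depth=1)
Step 5: declare d=64 at depth 1
Step 6: enter scope (depth=2)
Step 7: declare a=95 at depth 2
Step 8: declare f=(read d)=64 at depth 2
Step 9: exit scope (depth=1)
Step 10: exit scope (depth=0)
Step 11: declare a=24 at depth 0
Step 12: enter scope (depth=1)
Visible at query point: a=24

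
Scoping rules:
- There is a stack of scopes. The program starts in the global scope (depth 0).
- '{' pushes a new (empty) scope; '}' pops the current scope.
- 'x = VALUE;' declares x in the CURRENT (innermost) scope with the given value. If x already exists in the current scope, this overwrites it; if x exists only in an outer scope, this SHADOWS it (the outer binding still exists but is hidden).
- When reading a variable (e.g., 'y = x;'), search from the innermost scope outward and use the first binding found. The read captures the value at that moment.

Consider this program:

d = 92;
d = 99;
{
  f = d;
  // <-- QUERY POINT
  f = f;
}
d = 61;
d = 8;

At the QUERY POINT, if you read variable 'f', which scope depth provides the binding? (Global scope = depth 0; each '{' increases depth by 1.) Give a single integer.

Step 1: declare d=92 at depth 0
Step 2: declare d=99 at depth 0
Step 3: enter scope (depth=1)
Step 4: declare f=(read d)=99 at depth 1
Visible at query point: d=99 f=99

Answer: 1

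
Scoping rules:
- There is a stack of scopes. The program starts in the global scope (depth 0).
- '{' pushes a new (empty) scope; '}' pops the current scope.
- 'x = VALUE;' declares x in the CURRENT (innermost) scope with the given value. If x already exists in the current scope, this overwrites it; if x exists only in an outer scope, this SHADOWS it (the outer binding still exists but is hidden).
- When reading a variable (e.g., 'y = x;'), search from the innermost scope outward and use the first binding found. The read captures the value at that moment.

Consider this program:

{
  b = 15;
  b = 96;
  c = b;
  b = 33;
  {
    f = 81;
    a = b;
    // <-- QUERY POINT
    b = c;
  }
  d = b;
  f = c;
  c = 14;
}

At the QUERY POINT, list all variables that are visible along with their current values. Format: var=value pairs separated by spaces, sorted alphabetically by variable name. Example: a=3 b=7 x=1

Answer: a=33 b=33 c=96 f=81

Derivation:
Step 1: enter scope (depth=1)
Step 2: declare b=15 at depth 1
Step 3: declare b=96 at depth 1
Step 4: declare c=(read b)=96 at depth 1
Step 5: declare b=33 at depth 1
Step 6: enter scope (depth=2)
Step 7: declare f=81 at depth 2
Step 8: declare a=(read b)=33 at depth 2
Visible at query point: a=33 b=33 c=96 f=81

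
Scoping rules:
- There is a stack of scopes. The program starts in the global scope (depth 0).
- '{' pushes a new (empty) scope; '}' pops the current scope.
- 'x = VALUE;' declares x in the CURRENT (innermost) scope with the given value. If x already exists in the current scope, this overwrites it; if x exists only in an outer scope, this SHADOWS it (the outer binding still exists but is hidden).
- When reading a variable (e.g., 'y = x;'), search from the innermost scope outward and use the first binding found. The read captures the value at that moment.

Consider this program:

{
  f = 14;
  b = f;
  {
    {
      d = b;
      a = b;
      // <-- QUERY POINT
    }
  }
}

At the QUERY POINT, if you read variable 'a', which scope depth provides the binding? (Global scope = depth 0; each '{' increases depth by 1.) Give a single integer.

Answer: 3

Derivation:
Step 1: enter scope (depth=1)
Step 2: declare f=14 at depth 1
Step 3: declare b=(read f)=14 at depth 1
Step 4: enter scope (depth=2)
Step 5: enter scope (depth=3)
Step 6: declare d=(read b)=14 at depth 3
Step 7: declare a=(read b)=14 at depth 3
Visible at query point: a=14 b=14 d=14 f=14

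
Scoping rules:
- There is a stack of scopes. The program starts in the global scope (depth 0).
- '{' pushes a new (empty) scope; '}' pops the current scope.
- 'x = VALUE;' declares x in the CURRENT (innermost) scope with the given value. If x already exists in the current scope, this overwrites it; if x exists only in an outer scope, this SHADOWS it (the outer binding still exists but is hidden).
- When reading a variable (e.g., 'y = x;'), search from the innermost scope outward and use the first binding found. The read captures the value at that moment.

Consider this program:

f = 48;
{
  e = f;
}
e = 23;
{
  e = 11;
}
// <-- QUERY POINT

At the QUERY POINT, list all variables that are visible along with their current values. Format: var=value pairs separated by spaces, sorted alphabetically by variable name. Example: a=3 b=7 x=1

Answer: e=23 f=48

Derivation:
Step 1: declare f=48 at depth 0
Step 2: enter scope (depth=1)
Step 3: declare e=(read f)=48 at depth 1
Step 4: exit scope (depth=0)
Step 5: declare e=23 at depth 0
Step 6: enter scope (depth=1)
Step 7: declare e=11 at depth 1
Step 8: exit scope (depth=0)
Visible at query point: e=23 f=48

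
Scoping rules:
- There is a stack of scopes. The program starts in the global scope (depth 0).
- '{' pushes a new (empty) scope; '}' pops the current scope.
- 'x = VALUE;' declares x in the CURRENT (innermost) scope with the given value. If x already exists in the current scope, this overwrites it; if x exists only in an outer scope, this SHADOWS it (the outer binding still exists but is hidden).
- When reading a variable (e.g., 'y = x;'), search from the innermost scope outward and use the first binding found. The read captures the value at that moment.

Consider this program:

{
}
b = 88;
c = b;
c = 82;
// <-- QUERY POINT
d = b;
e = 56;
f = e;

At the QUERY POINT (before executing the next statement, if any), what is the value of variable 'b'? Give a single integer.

Answer: 88

Derivation:
Step 1: enter scope (depth=1)
Step 2: exit scope (depth=0)
Step 3: declare b=88 at depth 0
Step 4: declare c=(read b)=88 at depth 0
Step 5: declare c=82 at depth 0
Visible at query point: b=88 c=82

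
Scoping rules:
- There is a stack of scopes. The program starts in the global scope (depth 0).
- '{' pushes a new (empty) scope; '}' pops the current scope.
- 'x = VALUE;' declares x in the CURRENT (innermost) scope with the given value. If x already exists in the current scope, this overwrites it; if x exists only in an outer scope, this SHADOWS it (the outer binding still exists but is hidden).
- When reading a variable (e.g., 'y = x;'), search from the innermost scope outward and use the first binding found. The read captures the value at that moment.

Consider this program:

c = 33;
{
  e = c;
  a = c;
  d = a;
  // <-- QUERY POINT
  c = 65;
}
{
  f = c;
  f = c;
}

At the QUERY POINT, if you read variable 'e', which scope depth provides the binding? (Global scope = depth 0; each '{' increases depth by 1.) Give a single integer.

Step 1: declare c=33 at depth 0
Step 2: enter scope (depth=1)
Step 3: declare e=(read c)=33 at depth 1
Step 4: declare a=(read c)=33 at depth 1
Step 5: declare d=(read a)=33 at depth 1
Visible at query point: a=33 c=33 d=33 e=33

Answer: 1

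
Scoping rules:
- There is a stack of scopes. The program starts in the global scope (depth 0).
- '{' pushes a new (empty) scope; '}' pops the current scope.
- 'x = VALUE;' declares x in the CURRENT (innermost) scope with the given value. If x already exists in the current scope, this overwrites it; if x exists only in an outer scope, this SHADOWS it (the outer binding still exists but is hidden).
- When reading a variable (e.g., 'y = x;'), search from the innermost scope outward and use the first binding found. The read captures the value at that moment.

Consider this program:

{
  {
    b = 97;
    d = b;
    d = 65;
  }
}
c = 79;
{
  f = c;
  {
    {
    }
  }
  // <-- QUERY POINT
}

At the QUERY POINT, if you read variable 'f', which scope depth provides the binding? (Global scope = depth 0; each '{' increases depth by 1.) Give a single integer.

Step 1: enter scope (depth=1)
Step 2: enter scope (depth=2)
Step 3: declare b=97 at depth 2
Step 4: declare d=(read b)=97 at depth 2
Step 5: declare d=65 at depth 2
Step 6: exit scope (depth=1)
Step 7: exit scope (depth=0)
Step 8: declare c=79 at depth 0
Step 9: enter scope (depth=1)
Step 10: declare f=(read c)=79 at depth 1
Step 11: enter scope (depth=2)
Step 12: enter scope (depth=3)
Step 13: exit scope (depth=2)
Step 14: exit scope (depth=1)
Visible at query point: c=79 f=79

Answer: 1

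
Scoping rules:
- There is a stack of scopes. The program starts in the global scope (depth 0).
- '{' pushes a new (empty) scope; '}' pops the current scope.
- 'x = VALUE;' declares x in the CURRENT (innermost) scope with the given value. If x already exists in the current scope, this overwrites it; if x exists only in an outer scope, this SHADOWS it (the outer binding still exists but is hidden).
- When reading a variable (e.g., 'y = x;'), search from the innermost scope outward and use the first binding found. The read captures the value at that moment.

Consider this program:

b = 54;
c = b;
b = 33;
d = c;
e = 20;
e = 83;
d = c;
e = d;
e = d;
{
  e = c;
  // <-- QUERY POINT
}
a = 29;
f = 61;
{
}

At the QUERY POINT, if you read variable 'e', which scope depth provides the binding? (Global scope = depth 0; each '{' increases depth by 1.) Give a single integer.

Answer: 1

Derivation:
Step 1: declare b=54 at depth 0
Step 2: declare c=(read b)=54 at depth 0
Step 3: declare b=33 at depth 0
Step 4: declare d=(read c)=54 at depth 0
Step 5: declare e=20 at depth 0
Step 6: declare e=83 at depth 0
Step 7: declare d=(read c)=54 at depth 0
Step 8: declare e=(read d)=54 at depth 0
Step 9: declare e=(read d)=54 at depth 0
Step 10: enter scope (depth=1)
Step 11: declare e=(read c)=54 at depth 1
Visible at query point: b=33 c=54 d=54 e=54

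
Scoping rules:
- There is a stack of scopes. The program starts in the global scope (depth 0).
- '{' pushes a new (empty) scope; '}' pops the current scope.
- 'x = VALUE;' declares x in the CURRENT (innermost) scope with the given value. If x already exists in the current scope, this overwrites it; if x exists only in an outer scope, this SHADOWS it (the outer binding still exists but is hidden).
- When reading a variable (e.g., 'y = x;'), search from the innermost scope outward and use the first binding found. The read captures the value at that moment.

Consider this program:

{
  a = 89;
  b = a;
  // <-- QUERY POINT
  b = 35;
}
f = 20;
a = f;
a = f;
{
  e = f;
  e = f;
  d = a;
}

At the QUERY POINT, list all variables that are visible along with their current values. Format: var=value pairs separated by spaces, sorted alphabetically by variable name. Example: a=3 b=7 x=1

Step 1: enter scope (depth=1)
Step 2: declare a=89 at depth 1
Step 3: declare b=(read a)=89 at depth 1
Visible at query point: a=89 b=89

Answer: a=89 b=89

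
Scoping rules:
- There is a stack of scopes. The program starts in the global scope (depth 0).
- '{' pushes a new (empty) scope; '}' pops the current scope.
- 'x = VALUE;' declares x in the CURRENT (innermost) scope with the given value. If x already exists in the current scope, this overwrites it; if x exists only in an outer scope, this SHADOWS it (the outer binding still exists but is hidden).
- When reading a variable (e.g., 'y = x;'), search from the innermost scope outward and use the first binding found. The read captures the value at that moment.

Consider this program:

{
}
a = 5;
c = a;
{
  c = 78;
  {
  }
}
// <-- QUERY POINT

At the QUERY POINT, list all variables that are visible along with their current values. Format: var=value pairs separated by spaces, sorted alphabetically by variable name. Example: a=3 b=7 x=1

Answer: a=5 c=5

Derivation:
Step 1: enter scope (depth=1)
Step 2: exit scope (depth=0)
Step 3: declare a=5 at depth 0
Step 4: declare c=(read a)=5 at depth 0
Step 5: enter scope (depth=1)
Step 6: declare c=78 at depth 1
Step 7: enter scope (depth=2)
Step 8: exit scope (depth=1)
Step 9: exit scope (depth=0)
Visible at query point: a=5 c=5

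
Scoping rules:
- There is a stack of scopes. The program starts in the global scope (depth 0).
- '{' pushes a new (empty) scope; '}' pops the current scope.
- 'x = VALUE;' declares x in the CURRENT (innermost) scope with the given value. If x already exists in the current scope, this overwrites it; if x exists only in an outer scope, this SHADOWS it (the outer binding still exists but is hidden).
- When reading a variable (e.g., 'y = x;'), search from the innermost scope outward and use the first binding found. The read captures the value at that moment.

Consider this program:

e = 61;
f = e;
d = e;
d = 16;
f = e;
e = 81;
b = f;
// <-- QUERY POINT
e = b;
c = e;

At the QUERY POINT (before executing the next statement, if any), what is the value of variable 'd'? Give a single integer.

Step 1: declare e=61 at depth 0
Step 2: declare f=(read e)=61 at depth 0
Step 3: declare d=(read e)=61 at depth 0
Step 4: declare d=16 at depth 0
Step 5: declare f=(read e)=61 at depth 0
Step 6: declare e=81 at depth 0
Step 7: declare b=(read f)=61 at depth 0
Visible at query point: b=61 d=16 e=81 f=61

Answer: 16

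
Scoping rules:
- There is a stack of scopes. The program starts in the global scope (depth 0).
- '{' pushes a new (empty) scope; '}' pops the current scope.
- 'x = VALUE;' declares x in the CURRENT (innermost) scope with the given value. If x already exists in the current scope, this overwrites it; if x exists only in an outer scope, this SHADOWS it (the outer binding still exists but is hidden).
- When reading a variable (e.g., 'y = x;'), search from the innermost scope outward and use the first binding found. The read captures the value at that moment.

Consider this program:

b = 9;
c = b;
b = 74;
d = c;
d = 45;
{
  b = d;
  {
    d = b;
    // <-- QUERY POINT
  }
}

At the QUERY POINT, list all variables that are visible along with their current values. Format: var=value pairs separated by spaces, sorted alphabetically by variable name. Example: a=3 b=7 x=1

Answer: b=45 c=9 d=45

Derivation:
Step 1: declare b=9 at depth 0
Step 2: declare c=(read b)=9 at depth 0
Step 3: declare b=74 at depth 0
Step 4: declare d=(read c)=9 at depth 0
Step 5: declare d=45 at depth 0
Step 6: enter scope (depth=1)
Step 7: declare b=(read d)=45 at depth 1
Step 8: enter scope (depth=2)
Step 9: declare d=(read b)=45 at depth 2
Visible at query point: b=45 c=9 d=45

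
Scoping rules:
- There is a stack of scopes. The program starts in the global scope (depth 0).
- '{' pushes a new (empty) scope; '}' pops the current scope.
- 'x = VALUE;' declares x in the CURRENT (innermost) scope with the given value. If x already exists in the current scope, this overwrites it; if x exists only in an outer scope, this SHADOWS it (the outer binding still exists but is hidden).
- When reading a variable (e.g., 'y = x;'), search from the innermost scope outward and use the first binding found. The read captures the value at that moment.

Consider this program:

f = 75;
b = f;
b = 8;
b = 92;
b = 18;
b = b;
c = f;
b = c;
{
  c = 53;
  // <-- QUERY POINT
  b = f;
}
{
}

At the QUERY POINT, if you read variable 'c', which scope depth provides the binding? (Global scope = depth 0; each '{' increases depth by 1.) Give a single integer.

Step 1: declare f=75 at depth 0
Step 2: declare b=(read f)=75 at depth 0
Step 3: declare b=8 at depth 0
Step 4: declare b=92 at depth 0
Step 5: declare b=18 at depth 0
Step 6: declare b=(read b)=18 at depth 0
Step 7: declare c=(read f)=75 at depth 0
Step 8: declare b=(read c)=75 at depth 0
Step 9: enter scope (depth=1)
Step 10: declare c=53 at depth 1
Visible at query point: b=75 c=53 f=75

Answer: 1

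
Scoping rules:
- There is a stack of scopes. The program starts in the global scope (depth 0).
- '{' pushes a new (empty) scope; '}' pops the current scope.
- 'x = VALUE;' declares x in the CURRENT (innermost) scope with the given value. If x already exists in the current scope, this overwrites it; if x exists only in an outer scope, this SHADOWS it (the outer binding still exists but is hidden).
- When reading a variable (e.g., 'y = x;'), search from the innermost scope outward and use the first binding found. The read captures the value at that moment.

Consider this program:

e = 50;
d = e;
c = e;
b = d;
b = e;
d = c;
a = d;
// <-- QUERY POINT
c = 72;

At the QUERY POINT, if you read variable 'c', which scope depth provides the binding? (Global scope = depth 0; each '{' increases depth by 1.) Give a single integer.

Step 1: declare e=50 at depth 0
Step 2: declare d=(read e)=50 at depth 0
Step 3: declare c=(read e)=50 at depth 0
Step 4: declare b=(read d)=50 at depth 0
Step 5: declare b=(read e)=50 at depth 0
Step 6: declare d=(read c)=50 at depth 0
Step 7: declare a=(read d)=50 at depth 0
Visible at query point: a=50 b=50 c=50 d=50 e=50

Answer: 0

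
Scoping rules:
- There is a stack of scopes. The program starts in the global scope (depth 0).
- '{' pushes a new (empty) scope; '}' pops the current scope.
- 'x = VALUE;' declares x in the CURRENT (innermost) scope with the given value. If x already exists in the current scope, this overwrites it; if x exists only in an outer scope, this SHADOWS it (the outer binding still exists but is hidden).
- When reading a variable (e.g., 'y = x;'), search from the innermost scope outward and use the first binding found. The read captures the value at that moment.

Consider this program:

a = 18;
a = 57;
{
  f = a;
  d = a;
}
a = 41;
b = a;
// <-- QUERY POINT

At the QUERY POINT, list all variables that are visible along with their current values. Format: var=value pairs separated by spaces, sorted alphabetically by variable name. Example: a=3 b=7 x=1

Answer: a=41 b=41

Derivation:
Step 1: declare a=18 at depth 0
Step 2: declare a=57 at depth 0
Step 3: enter scope (depth=1)
Step 4: declare f=(read a)=57 at depth 1
Step 5: declare d=(read a)=57 at depth 1
Step 6: exit scope (depth=0)
Step 7: declare a=41 at depth 0
Step 8: declare b=(read a)=41 at depth 0
Visible at query point: a=41 b=41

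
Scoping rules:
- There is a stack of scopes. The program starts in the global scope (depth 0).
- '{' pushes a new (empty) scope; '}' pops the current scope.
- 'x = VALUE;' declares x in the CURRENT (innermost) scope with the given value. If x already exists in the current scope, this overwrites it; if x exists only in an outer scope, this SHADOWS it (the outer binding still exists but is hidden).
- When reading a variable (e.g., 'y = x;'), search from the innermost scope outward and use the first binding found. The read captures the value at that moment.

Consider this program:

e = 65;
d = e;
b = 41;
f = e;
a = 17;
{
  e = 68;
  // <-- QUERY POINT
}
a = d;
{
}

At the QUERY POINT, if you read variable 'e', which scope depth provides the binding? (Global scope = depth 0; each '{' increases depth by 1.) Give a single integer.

Step 1: declare e=65 at depth 0
Step 2: declare d=(read e)=65 at depth 0
Step 3: declare b=41 at depth 0
Step 4: declare f=(read e)=65 at depth 0
Step 5: declare a=17 at depth 0
Step 6: enter scope (depth=1)
Step 7: declare e=68 at depth 1
Visible at query point: a=17 b=41 d=65 e=68 f=65

Answer: 1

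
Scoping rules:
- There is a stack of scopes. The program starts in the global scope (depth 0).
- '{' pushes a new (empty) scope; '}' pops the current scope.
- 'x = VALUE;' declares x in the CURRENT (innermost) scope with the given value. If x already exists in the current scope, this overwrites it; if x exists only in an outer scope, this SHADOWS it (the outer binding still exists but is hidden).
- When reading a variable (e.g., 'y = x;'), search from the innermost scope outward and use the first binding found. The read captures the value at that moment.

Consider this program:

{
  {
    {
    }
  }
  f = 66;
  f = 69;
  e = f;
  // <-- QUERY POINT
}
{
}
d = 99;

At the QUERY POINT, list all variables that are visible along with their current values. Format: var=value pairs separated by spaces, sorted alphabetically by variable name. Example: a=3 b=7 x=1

Step 1: enter scope (depth=1)
Step 2: enter scope (depth=2)
Step 3: enter scope (depth=3)
Step 4: exit scope (depth=2)
Step 5: exit scope (depth=1)
Step 6: declare f=66 at depth 1
Step 7: declare f=69 at depth 1
Step 8: declare e=(read f)=69 at depth 1
Visible at query point: e=69 f=69

Answer: e=69 f=69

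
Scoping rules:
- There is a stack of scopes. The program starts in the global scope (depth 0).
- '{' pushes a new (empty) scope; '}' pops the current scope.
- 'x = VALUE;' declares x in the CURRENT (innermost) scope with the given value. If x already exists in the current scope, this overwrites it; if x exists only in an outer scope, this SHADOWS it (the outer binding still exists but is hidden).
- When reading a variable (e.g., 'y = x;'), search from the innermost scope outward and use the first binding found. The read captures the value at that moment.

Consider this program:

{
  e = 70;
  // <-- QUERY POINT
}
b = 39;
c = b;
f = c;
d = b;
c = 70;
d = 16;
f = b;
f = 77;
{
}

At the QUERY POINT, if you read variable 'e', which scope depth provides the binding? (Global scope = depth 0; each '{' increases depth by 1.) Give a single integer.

Step 1: enter scope (depth=1)
Step 2: declare e=70 at depth 1
Visible at query point: e=70

Answer: 1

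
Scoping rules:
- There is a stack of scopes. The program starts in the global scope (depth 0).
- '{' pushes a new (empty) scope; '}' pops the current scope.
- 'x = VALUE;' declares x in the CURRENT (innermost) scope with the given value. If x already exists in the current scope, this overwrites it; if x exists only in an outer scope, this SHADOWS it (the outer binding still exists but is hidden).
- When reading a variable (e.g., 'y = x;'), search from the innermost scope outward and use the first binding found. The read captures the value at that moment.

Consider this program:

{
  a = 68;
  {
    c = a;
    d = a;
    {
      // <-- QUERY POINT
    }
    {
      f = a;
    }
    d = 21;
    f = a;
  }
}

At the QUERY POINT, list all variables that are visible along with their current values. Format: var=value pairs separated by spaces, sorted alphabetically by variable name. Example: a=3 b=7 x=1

Step 1: enter scope (depth=1)
Step 2: declare a=68 at depth 1
Step 3: enter scope (depth=2)
Step 4: declare c=(read a)=68 at depth 2
Step 5: declare d=(read a)=68 at depth 2
Step 6: enter scope (depth=3)
Visible at query point: a=68 c=68 d=68

Answer: a=68 c=68 d=68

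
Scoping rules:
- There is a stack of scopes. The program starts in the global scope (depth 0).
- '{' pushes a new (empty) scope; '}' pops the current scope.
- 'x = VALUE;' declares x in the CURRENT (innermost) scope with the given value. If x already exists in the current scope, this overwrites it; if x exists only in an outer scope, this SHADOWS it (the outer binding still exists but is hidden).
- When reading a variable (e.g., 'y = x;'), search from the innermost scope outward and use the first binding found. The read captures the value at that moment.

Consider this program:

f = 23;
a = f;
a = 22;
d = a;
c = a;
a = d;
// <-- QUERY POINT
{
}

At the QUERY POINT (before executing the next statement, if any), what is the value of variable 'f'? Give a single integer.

Step 1: declare f=23 at depth 0
Step 2: declare a=(read f)=23 at depth 0
Step 3: declare a=22 at depth 0
Step 4: declare d=(read a)=22 at depth 0
Step 5: declare c=(read a)=22 at depth 0
Step 6: declare a=(read d)=22 at depth 0
Visible at query point: a=22 c=22 d=22 f=23

Answer: 23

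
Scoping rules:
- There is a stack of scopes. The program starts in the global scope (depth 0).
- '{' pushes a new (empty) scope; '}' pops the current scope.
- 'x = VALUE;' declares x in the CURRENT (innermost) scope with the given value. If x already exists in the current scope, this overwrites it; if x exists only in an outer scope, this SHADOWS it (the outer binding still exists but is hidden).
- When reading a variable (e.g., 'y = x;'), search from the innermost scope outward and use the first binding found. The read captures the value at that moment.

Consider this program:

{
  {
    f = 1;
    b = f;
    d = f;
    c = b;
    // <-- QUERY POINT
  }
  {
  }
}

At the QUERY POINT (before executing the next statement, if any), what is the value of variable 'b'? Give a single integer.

Step 1: enter scope (depth=1)
Step 2: enter scope (depth=2)
Step 3: declare f=1 at depth 2
Step 4: declare b=(read f)=1 at depth 2
Step 5: declare d=(read f)=1 at depth 2
Step 6: declare c=(read b)=1 at depth 2
Visible at query point: b=1 c=1 d=1 f=1

Answer: 1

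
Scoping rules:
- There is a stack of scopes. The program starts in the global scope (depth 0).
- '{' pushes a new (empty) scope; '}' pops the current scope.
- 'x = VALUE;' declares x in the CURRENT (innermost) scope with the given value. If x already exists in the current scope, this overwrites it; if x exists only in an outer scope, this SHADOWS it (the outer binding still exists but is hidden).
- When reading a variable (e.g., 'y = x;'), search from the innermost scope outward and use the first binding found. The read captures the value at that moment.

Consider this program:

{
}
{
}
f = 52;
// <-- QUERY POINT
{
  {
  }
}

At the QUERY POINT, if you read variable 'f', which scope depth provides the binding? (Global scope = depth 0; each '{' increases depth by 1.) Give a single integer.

Step 1: enter scope (depth=1)
Step 2: exit scope (depth=0)
Step 3: enter scope (depth=1)
Step 4: exit scope (depth=0)
Step 5: declare f=52 at depth 0
Visible at query point: f=52

Answer: 0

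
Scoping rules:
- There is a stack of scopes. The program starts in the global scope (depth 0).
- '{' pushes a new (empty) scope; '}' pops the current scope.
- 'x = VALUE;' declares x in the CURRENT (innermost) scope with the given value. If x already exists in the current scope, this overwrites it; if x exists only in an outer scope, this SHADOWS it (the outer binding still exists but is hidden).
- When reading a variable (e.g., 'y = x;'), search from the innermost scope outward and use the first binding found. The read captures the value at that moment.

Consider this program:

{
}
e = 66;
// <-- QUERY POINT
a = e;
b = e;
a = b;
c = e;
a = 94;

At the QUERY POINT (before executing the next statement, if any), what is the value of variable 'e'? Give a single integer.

Step 1: enter scope (depth=1)
Step 2: exit scope (depth=0)
Step 3: declare e=66 at depth 0
Visible at query point: e=66

Answer: 66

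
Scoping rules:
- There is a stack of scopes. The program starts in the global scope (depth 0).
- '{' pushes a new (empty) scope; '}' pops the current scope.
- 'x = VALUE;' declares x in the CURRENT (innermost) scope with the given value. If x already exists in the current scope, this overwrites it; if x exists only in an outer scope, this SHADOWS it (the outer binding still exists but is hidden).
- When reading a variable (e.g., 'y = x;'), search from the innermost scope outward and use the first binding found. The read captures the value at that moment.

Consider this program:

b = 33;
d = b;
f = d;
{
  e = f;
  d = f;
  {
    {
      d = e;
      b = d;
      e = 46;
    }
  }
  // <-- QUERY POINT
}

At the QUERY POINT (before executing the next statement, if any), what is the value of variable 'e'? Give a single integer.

Answer: 33

Derivation:
Step 1: declare b=33 at depth 0
Step 2: declare d=(read b)=33 at depth 0
Step 3: declare f=(read d)=33 at depth 0
Step 4: enter scope (depth=1)
Step 5: declare e=(read f)=33 at depth 1
Step 6: declare d=(read f)=33 at depth 1
Step 7: enter scope (depth=2)
Step 8: enter scope (depth=3)
Step 9: declare d=(read e)=33 at depth 3
Step 10: declare b=(read d)=33 at depth 3
Step 11: declare e=46 at depth 3
Step 12: exit scope (depth=2)
Step 13: exit scope (depth=1)
Visible at query point: b=33 d=33 e=33 f=33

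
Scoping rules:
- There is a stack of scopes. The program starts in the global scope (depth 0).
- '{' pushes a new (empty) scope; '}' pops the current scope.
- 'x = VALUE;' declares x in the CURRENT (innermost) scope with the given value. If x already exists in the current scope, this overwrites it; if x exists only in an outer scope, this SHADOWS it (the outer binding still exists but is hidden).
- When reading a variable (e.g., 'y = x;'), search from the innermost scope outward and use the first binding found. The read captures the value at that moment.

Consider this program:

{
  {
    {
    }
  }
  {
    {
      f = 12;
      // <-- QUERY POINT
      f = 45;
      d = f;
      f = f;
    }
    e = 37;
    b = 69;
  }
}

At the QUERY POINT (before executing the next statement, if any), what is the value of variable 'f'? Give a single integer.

Step 1: enter scope (depth=1)
Step 2: enter scope (depth=2)
Step 3: enter scope (depth=3)
Step 4: exit scope (depth=2)
Step 5: exit scope (depth=1)
Step 6: enter scope (depth=2)
Step 7: enter scope (depth=3)
Step 8: declare f=12 at depth 3
Visible at query point: f=12

Answer: 12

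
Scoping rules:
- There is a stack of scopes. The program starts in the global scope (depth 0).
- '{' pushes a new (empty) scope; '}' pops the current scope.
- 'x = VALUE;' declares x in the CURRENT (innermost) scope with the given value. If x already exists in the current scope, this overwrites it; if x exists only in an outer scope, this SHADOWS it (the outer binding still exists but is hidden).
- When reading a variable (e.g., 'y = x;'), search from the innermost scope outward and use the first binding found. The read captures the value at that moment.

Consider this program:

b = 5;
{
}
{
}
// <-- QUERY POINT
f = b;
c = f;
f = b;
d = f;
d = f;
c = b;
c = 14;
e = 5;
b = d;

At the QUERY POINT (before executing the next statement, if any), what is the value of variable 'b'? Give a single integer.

Step 1: declare b=5 at depth 0
Step 2: enter scope (depth=1)
Step 3: exit scope (depth=0)
Step 4: enter scope (depth=1)
Step 5: exit scope (depth=0)
Visible at query point: b=5

Answer: 5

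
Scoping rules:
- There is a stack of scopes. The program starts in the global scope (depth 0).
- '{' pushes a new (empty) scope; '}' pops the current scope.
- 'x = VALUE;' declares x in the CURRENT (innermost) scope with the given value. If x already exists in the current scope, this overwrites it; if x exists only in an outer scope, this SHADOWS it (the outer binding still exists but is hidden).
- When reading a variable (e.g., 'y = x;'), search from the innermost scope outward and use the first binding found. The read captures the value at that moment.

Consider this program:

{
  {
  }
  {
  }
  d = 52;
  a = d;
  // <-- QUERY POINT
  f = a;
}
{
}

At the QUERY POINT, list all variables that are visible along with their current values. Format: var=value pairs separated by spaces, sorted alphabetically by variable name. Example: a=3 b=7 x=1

Answer: a=52 d=52

Derivation:
Step 1: enter scope (depth=1)
Step 2: enter scope (depth=2)
Step 3: exit scope (depth=1)
Step 4: enter scope (depth=2)
Step 5: exit scope (depth=1)
Step 6: declare d=52 at depth 1
Step 7: declare a=(read d)=52 at depth 1
Visible at query point: a=52 d=52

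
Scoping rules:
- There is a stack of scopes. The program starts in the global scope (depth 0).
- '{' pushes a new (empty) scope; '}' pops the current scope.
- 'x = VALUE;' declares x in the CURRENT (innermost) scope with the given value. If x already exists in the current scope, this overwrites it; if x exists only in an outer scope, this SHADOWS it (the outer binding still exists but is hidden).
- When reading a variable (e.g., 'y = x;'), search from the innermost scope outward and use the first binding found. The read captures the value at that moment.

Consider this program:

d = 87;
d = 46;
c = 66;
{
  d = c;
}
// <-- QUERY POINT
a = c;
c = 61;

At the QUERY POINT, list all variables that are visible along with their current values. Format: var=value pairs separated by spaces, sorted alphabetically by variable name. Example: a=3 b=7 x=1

Step 1: declare d=87 at depth 0
Step 2: declare d=46 at depth 0
Step 3: declare c=66 at depth 0
Step 4: enter scope (depth=1)
Step 5: declare d=(read c)=66 at depth 1
Step 6: exit scope (depth=0)
Visible at query point: c=66 d=46

Answer: c=66 d=46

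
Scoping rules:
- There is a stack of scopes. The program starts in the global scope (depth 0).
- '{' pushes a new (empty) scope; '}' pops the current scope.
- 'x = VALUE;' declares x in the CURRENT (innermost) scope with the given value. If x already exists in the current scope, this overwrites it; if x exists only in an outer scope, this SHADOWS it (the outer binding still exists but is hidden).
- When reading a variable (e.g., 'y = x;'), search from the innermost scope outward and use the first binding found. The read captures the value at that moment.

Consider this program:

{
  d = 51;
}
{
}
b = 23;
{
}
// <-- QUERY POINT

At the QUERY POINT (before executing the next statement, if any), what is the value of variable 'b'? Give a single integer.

Step 1: enter scope (depth=1)
Step 2: declare d=51 at depth 1
Step 3: exit scope (depth=0)
Step 4: enter scope (depth=1)
Step 5: exit scope (depth=0)
Step 6: declare b=23 at depth 0
Step 7: enter scope (depth=1)
Step 8: exit scope (depth=0)
Visible at query point: b=23

Answer: 23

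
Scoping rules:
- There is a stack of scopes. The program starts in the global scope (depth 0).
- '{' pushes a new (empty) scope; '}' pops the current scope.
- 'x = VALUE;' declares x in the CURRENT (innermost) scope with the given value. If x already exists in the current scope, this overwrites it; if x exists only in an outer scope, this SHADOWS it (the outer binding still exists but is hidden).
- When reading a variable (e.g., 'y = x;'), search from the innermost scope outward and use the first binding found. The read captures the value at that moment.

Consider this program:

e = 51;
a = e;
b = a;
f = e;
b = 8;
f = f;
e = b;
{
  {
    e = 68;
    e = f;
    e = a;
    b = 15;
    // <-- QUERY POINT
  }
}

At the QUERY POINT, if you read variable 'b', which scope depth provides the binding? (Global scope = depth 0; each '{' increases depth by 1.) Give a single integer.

Answer: 2

Derivation:
Step 1: declare e=51 at depth 0
Step 2: declare a=(read e)=51 at depth 0
Step 3: declare b=(read a)=51 at depth 0
Step 4: declare f=(read e)=51 at depth 0
Step 5: declare b=8 at depth 0
Step 6: declare f=(read f)=51 at depth 0
Step 7: declare e=(read b)=8 at depth 0
Step 8: enter scope (depth=1)
Step 9: enter scope (depth=2)
Step 10: declare e=68 at depth 2
Step 11: declare e=(read f)=51 at depth 2
Step 12: declare e=(read a)=51 at depth 2
Step 13: declare b=15 at depth 2
Visible at query point: a=51 b=15 e=51 f=51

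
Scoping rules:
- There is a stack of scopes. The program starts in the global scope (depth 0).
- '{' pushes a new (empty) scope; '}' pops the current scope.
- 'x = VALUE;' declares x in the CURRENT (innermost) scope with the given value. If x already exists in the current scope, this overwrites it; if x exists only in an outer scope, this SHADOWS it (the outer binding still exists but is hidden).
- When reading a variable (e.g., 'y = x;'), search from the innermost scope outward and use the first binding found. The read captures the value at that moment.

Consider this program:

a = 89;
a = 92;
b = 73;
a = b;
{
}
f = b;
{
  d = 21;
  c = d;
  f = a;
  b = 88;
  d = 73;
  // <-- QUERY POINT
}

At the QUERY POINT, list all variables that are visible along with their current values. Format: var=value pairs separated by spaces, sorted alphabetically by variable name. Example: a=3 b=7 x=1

Answer: a=73 b=88 c=21 d=73 f=73

Derivation:
Step 1: declare a=89 at depth 0
Step 2: declare a=92 at depth 0
Step 3: declare b=73 at depth 0
Step 4: declare a=(read b)=73 at depth 0
Step 5: enter scope (depth=1)
Step 6: exit scope (depth=0)
Step 7: declare f=(read b)=73 at depth 0
Step 8: enter scope (depth=1)
Step 9: declare d=21 at depth 1
Step 10: declare c=(read d)=21 at depth 1
Step 11: declare f=(read a)=73 at depth 1
Step 12: declare b=88 at depth 1
Step 13: declare d=73 at depth 1
Visible at query point: a=73 b=88 c=21 d=73 f=73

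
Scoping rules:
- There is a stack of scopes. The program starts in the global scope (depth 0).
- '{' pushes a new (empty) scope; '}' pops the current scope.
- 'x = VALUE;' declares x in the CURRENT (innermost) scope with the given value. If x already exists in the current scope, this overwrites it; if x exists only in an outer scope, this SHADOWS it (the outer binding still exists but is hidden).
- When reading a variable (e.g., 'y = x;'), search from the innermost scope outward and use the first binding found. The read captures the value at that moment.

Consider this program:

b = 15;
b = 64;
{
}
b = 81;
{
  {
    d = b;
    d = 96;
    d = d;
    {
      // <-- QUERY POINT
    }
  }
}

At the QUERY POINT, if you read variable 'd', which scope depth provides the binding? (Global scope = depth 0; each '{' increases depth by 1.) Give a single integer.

Step 1: declare b=15 at depth 0
Step 2: declare b=64 at depth 0
Step 3: enter scope (depth=1)
Step 4: exit scope (depth=0)
Step 5: declare b=81 at depth 0
Step 6: enter scope (depth=1)
Step 7: enter scope (depth=2)
Step 8: declare d=(read b)=81 at depth 2
Step 9: declare d=96 at depth 2
Step 10: declare d=(read d)=96 at depth 2
Step 11: enter scope (depth=3)
Visible at query point: b=81 d=96

Answer: 2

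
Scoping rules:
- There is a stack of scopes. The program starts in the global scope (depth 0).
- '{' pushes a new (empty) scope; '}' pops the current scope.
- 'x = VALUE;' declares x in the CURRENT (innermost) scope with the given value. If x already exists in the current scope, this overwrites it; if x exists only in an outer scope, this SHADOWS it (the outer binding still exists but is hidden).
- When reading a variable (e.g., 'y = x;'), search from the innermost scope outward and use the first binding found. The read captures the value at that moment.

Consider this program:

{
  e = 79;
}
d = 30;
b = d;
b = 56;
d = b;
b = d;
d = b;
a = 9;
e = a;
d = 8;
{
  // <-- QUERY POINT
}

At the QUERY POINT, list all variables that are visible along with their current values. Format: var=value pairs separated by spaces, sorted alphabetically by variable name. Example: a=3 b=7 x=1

Answer: a=9 b=56 d=8 e=9

Derivation:
Step 1: enter scope (depth=1)
Step 2: declare e=79 at depth 1
Step 3: exit scope (depth=0)
Step 4: declare d=30 at depth 0
Step 5: declare b=(read d)=30 at depth 0
Step 6: declare b=56 at depth 0
Step 7: declare d=(read b)=56 at depth 0
Step 8: declare b=(read d)=56 at depth 0
Step 9: declare d=(read b)=56 at depth 0
Step 10: declare a=9 at depth 0
Step 11: declare e=(read a)=9 at depth 0
Step 12: declare d=8 at depth 0
Step 13: enter scope (depth=1)
Visible at query point: a=9 b=56 d=8 e=9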